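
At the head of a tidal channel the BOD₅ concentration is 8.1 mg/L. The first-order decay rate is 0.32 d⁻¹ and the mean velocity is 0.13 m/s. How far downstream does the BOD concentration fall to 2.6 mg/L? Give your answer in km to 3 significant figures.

39.9 km

From C = C₀·e^(−kt), t = ln(C₀/C)/k = ln(8.1/2.6)/0.32 = 1.136/0.32 = 3.551 d.
Distance = v·t = 0.13 m/s × 3.068e+05 s = 3.989e+04 m = 39.89 km.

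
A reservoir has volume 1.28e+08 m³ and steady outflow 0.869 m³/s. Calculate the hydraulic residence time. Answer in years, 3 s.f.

4.67 yr

Q = 0.869 m³/s × 3.156e+07 s/yr = 2.742e+07 m³/yr.
Hydraulic residence time τ = V/Q = 1.28e+08/2.742e+07 = 4.668 yr.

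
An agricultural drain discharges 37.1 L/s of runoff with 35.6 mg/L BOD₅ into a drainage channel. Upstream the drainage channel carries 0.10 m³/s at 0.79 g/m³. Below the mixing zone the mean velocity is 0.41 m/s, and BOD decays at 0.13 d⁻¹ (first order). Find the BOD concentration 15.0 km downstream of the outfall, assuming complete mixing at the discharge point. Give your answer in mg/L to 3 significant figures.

37.1 L/s = 0.0371 m³/s.
After complete mixing, C₀ = (0.0371·35.6 + 0.1·0.79) / 0.1371 = 10.21 mg/L.
Travel time t = 1.5e+04 m / 0.41 m/s = 3.659e+04 s = 0.4234 d.
C = 10.21·exp(−0.13·0.4234) = 10.21·0.9464 = 9.663 mg/L.

9.66 mg/L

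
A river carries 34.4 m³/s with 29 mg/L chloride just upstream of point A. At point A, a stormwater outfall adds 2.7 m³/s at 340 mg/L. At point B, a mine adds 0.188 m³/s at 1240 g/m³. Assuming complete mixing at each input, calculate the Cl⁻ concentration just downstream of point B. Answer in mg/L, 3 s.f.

After input A: C = (34.4·29 + 2.7·340) / 37.1 = 51.63 mg/L.
After input B: C = (37.1·51.63 + 0.188·1240) / 37.29 = 57.62 mg/L.

57.6 mg/L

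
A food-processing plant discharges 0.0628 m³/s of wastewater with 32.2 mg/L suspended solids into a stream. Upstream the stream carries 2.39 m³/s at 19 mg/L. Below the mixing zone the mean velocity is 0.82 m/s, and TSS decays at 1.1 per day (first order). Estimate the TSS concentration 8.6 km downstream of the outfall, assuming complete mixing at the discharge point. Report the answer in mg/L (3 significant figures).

After complete mixing, C₀ = (0.0628·32.2 + 2.39·19) / 2.453 = 19.34 mg/L.
Travel time t = 8600 m / 0.82 m/s = 1.049e+04 s = 0.1214 d.
C = 19.34·exp(−1.1·0.1214) = 19.34·0.875 = 16.92 mg/L.

16.9 mg/L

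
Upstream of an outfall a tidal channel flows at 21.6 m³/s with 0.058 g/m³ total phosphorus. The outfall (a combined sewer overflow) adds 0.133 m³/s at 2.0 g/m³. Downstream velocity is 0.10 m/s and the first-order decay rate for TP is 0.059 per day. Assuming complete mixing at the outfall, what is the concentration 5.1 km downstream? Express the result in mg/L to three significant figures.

0.0675 mg/L

After complete mixing, C₀ = (0.133·2 + 21.6·0.058) / 21.73 = 0.06988 mg/L.
Travel time t = 5100 m / 0.10 m/s = 5.1e+04 s = 0.5903 d.
C = 0.06988·exp(−0.059·0.5903) = 0.06988·0.9658 = 0.06749 mg/L.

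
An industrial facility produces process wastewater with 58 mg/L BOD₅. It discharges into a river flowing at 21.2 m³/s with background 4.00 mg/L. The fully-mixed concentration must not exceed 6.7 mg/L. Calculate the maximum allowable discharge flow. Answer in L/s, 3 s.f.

Mass balance at complete mixing: C_std·(Q_w + Q_r) = Q_w·C_e + Q_r·C_b.
Rearranging, Q_w = Q_r·(C_std − C_b)/(C_e − C_std) = 21.2·(6.7 − 4) / (58 − 6.7) = 1.116 m³/s.
= 1116 L/s.

1120 L/s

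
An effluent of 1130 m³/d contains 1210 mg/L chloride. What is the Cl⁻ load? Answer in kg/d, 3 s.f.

1130 m³/d = 0.01308 m³/s.
Mass flux = Q·C = 0.01308 m³/s × 1210 g/m³ = 15.83 g/s.
= 15.83 g/s × 86.4 = 1367 kg/d.

1370 kg/d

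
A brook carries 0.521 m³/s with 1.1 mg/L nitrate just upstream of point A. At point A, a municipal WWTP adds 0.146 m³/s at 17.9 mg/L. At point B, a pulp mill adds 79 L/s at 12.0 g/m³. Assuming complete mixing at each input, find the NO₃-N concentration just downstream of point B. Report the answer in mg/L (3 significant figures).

After input A: C = (0.521·1.1 + 0.146·17.9) / 0.667 = 4.777 mg/L.
79 L/s = 0.079 m³/s.
After input B: C = (0.667·4.777 + 0.079·12) / 0.746 = 5.542 mg/L.

5.54 mg/L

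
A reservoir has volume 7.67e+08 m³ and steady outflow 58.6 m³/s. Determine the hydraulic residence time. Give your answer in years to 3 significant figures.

Q = 58.6 m³/s × 3.156e+07 s/yr = 1.849e+09 m³/yr.
Hydraulic residence time τ = V/Q = 7.67e+08/1.849e+09 = 0.4148 yr.

0.415 yr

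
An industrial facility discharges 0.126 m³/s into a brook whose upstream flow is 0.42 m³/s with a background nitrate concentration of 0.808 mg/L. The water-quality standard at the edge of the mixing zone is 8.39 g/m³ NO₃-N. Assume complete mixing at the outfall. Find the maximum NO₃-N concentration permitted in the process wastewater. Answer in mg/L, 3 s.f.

33.7 mg/L

Mass balance: 8.39·0.546 = 0.126·Cₑ + 0.42·0.808.
Cₑ = (4.581 − 0.3394) / 0.126 = 33.66 mg/L.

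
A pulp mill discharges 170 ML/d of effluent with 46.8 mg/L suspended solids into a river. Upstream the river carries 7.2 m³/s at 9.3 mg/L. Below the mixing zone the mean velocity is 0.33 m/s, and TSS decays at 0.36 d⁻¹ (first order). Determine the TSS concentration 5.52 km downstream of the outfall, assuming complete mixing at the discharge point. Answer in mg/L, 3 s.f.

170 ML/d = 1.968 m³/s.
After complete mixing, C₀ = (1.968·46.8 + 7.2·9.3) / 9.168 = 17.35 mg/L.
Travel time t = 5520 m / 0.33 m/s = 1.673e+04 s = 0.1936 d.
C = 17.35·exp(−0.36·0.1936) = 17.35·0.9327 = 16.18 mg/L.

16.2 mg/L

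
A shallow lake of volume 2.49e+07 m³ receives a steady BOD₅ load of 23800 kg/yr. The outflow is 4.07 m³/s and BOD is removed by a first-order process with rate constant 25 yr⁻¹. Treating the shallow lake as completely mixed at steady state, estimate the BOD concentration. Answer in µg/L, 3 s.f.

Outflow Q = 4.07 m³/s × 3.156e+07 s/yr = 1.284e+08 m³/yr.
Steady-state CSTR mass balance: W = Q·C + k·V·C, so C = W/(Q + kV).
Q + kV = 1.284e+08 + 25·2.49e+07 = 7.509e+08 m³/yr.
C = 23800/7.509e+08 = 3.169e-05 kg/m³ = 0.03169 mg/L = 31.69 µg/L.

31.7 µg/L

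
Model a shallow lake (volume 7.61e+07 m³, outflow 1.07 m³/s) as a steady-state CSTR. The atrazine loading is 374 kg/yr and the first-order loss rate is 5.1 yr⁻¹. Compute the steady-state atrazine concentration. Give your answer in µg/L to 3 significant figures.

0.887 µg/L

Outflow Q = 1.07 m³/s × 3.156e+07 s/yr = 3.377e+07 m³/yr.
Steady-state CSTR mass balance: W = Q·C + k·V·C, so C = W/(Q + kV).
Q + kV = 3.377e+07 + 5.1·7.61e+07 = 4.219e+08 m³/yr.
C = 374/4.219e+08 = 8.865e-07 kg/m³ = 0.0008865 mg/L = 0.8865 µg/L.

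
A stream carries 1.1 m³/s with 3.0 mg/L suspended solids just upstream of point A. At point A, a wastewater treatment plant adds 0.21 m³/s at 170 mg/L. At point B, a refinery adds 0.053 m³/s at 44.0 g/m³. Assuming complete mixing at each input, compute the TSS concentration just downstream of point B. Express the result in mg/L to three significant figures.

After input A: C = (1.1·3 + 0.21·170) / 1.31 = 29.77 mg/L.
After input B: C = (1.31·29.77 + 0.053·44) / 1.363 = 30.32 mg/L.

30.3 mg/L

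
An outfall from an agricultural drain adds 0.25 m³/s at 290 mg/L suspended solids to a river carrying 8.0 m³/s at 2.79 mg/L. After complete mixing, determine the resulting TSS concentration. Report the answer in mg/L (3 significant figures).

By mass balance at complete mixing, C = (0.25·290 + 8·2.79) / (0.25 + 8) = 94.82/8.25 = 11.49 mg/L.

11.5 mg/L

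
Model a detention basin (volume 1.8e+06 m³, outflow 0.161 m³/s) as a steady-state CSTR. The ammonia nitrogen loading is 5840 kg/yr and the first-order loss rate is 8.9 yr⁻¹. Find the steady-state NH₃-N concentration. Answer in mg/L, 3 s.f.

Outflow Q = 0.161 m³/s × 3.156e+07 s/yr = 5.081e+06 m³/yr.
Steady-state CSTR mass balance: W = Q·C + k·V·C, so C = W/(Q + kV).
Q + kV = 5.081e+06 + 8.9·1.8e+06 = 2.11e+07 m³/yr.
C = 5840/2.11e+07 = 0.0002768 kg/m³ = 0.2768 mg/L.

0.277 mg/L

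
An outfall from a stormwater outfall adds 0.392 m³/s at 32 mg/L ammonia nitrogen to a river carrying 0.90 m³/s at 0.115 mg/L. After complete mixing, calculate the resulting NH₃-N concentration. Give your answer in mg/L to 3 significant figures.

9.79 mg/L

By mass balance at complete mixing, C = (0.392·32 + 0.9·0.115) / (0.392 + 0.9) = 12.65/1.292 = 9.789 mg/L.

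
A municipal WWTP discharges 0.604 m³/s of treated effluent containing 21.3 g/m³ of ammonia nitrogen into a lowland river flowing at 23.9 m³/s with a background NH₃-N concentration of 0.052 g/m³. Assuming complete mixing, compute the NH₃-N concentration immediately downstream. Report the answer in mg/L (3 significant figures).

0.576 mg/L

By mass balance at complete mixing, C = (0.604·21.3 + 23.9·0.052) / (0.604 + 23.9) = 14.11/24.5 = 0.5757 mg/L.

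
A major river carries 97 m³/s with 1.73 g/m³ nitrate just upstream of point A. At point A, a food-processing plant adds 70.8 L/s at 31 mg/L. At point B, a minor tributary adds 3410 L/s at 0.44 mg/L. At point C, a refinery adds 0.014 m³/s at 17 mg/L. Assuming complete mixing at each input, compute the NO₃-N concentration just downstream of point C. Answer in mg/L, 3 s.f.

70.8 L/s = 0.0708 m³/s.
After input A: C = (97·1.73 + 0.0708·31) / 97.07 = 1.751 mg/L.
3410 L/s = 3.41 m³/s.
After input B: C = (97.07·1.751 + 3.41·0.44) / 100.5 = 1.707 mg/L.
After input C: C = (100.5·1.707 + 0.014·17) / 100.5 = 1.709 mg/L.

1.71 mg/L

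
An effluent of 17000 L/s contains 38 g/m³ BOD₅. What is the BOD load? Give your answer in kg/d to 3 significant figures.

55800 kg/d

17000 L/s = 17 m³/s.
Mass flux = Q·C = 17 m³/s × 38 g/m³ = 646 g/s.
= 646 g/s × 86.4 = 5.581e+04 kg/d.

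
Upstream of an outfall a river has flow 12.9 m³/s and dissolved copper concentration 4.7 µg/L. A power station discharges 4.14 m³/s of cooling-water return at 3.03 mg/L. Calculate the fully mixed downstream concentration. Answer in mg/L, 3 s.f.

0.740 mg/L

4.7 µg/L = 0.0047 mg/L.
Conservation of mass across the mixing zone: C = (4.14·3.03 + 12.9·0.0047) / (4.14 + 12.9) = 12.6/17.04 = 0.7397 mg/L.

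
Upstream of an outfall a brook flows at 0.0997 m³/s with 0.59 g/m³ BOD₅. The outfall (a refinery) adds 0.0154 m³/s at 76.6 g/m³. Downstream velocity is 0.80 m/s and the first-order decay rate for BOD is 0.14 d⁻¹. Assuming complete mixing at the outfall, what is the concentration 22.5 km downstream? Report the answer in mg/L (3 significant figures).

After complete mixing, C₀ = (0.0154·76.6 + 0.0997·0.59) / 0.1151 = 10.76 mg/L.
Travel time t = 2.25e+04 m / 0.80 m/s = 2.812e+04 s = 0.3255 d.
C = 10.76·exp(−0.14·0.3255) = 10.76·0.9554 = 10.28 mg/L.

10.3 mg/L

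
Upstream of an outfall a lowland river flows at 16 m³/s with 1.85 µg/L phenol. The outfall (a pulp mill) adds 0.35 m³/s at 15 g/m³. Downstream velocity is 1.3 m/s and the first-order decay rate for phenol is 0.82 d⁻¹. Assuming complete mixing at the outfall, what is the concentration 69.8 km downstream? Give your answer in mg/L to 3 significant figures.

1.85 µg/L = 0.00185 mg/L.
After complete mixing, C₀ = (0.35·15 + 16·0.00185) / 16.35 = 0.3229 mg/L.
Travel time t = 6.98e+04 m / 1.3 m/s = 5.369e+04 s = 0.6214 d.
C = 0.3229·exp(−0.82·0.6214) = 0.3229·0.6007 = 0.194 mg/L.

0.194 mg/L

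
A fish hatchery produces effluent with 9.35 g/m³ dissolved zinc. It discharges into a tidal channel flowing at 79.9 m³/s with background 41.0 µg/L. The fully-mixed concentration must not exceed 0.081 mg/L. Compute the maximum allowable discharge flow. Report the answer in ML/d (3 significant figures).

29.8 ML/d

41.0 µg/L = 0.041 mg/L.
Mass balance at complete mixing: C_std·(Q_w + Q_r) = Q_w·C_e + Q_r·C_b.
Rearranging, Q_w = Q_r·(C_std − C_b)/(C_e − C_std) = 79.9·(0.081 − 0.041) / (9.35 − 0.081) = 0.3448 m³/s.
= 29.79 ML/d.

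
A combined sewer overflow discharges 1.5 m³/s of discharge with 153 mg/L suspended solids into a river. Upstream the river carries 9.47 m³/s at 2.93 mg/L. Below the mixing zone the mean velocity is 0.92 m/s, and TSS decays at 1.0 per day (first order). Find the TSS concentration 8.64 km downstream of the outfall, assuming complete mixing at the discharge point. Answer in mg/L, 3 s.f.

21.0 mg/L

After complete mixing, C₀ = (1.5·153 + 9.47·2.93) / 10.97 = 23.45 mg/L.
Travel time t = 8640 m / 0.92 m/s = 9391 s = 0.1087 d.
C = 23.45·exp(−1.0·0.1087) = 23.45·0.897 = 21.03 mg/L.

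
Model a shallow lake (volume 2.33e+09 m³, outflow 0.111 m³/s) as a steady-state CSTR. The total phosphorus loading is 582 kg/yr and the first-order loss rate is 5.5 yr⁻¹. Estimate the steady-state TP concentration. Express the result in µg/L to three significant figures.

Outflow Q = 0.111 m³/s × 3.156e+07 s/yr = 3.503e+06 m³/yr.
Steady-state CSTR mass balance: W = Q·C + k·V·C, so C = W/(Q + kV).
Q + kV = 3.503e+06 + 5.5·2.33e+09 = 1.282e+10 m³/yr.
C = 582/1.282e+10 = 4.54e-08 kg/m³ = 4.54e-05 mg/L = 0.0454 µg/L.

0.0454 µg/L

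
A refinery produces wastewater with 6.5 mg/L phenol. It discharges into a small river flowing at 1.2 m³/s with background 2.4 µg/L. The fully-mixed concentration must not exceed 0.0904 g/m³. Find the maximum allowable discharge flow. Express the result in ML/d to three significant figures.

1.42 ML/d

2.4 µg/L = 0.0024 mg/L.
Mass balance at complete mixing: C_std·(Q_w + Q_r) = Q_w·C_e + Q_r·C_b.
Rearranging, Q_w = Q_r·(C_std − C_b)/(C_e − C_std) = 1.2·(0.0904 − 0.0024) / (6.5 − 0.0904) = 0.01648 m³/s.
= 1.423 ML/d.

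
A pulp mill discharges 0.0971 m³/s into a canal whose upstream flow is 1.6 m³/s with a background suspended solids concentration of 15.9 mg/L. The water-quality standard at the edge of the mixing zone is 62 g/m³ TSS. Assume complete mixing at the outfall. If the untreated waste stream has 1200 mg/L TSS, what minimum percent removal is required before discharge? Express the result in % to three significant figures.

31.5 %

Mass balance: 62·1.697 = 0.0971·Cₑ + 1.6·15.9.
Cₑ = (105.2 − 25.44) / 0.0971 = 821.6 mg/L.
Required removal = 1 − 821.6/1200 = 31.53 %.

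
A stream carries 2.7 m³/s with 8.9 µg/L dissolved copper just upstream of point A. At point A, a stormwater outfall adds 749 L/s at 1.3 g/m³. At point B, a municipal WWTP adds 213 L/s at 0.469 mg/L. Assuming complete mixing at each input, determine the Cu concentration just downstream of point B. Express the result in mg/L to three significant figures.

8.9 µg/L = 0.0089 mg/L.
749 L/s = 0.749 m³/s.
After input A: C = (2.7·0.0089 + 0.749·1.3) / 3.449 = 0.2893 mg/L.
213 L/s = 0.213 m³/s.
After input B: C = (3.449·0.2893 + 0.213·0.469) / 3.662 = 0.2997 mg/L.

0.300 mg/L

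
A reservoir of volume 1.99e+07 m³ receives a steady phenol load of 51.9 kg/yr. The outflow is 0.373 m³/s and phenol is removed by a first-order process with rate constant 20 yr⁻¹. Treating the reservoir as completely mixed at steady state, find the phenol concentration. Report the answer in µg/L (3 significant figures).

Outflow Q = 0.373 m³/s × 3.156e+07 s/yr = 1.177e+07 m³/yr.
Steady-state CSTR mass balance: W = Q·C + k·V·C, so C = W/(Q + kV).
Q + kV = 1.177e+07 + 20·1.99e+07 = 4.098e+08 m³/yr.
C = 51.9/4.098e+08 = 1.267e-07 kg/m³ = 0.0001267 mg/L = 0.1267 µg/L.

0.127 µg/L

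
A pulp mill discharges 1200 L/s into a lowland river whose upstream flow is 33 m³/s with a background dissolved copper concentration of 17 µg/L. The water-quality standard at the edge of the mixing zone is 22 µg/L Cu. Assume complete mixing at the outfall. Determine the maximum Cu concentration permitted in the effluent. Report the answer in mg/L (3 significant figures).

0.160 mg/L

1200 L/s = 1.2 m³/s.
17 µg/L = 0.017 mg/L.
22 µg/L = 0.022 mg/L.
Mass balance: 0.022·34.2 = 1.2·Cₑ + 33·0.017.
Cₑ = (0.7524 − 0.561) / 1.2 = 0.1595 mg/L.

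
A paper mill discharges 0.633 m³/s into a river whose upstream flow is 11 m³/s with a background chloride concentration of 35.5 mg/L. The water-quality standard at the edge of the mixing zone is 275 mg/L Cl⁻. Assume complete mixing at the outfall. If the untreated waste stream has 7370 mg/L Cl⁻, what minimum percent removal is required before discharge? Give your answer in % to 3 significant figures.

39.8 %

Mass balance: 275·11.63 = 0.633·Cₑ + 11·35.5.
Cₑ = (3199 − 390.5) / 0.633 = 4437 mg/L.
Required removal = 1 − 4437/7370 = 39.8 %.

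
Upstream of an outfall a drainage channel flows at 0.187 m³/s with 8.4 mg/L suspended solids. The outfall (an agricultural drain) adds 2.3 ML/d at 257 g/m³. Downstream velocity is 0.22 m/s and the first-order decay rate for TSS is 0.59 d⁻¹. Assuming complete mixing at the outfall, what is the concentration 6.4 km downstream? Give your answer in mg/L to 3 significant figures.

2.3 ML/d = 0.02662 m³/s.
After complete mixing, C₀ = (0.02662·257 + 0.187·8.4) / 0.2136 = 39.38 mg/L.
Travel time t = 6400 m / 0.22 m/s = 2.909e+04 s = 0.3367 d.
C = 39.38·exp(−0.59·0.3367) = 39.38·0.8198 = 32.28 mg/L.

32.3 mg/L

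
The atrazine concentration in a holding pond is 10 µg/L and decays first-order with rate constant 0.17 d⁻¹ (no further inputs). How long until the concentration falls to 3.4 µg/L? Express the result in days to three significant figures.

t = ln(C₀/C)/k = ln(10/3.4)/0.17 = 1.079/0.17 = 6.346 d.

6.35 d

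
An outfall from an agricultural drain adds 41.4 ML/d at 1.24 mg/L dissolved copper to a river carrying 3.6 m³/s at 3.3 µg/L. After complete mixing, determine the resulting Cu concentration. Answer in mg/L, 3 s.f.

0.149 mg/L

41.4 ML/d = 0.4792 m³/s.
3.3 µg/L = 0.0033 mg/L.
Flow-weighted mixing gives C = (0.4792·1.24 + 3.6·0.0033) / (0.4792 + 3.6) = 0.606/4.079 = 0.1486 mg/L.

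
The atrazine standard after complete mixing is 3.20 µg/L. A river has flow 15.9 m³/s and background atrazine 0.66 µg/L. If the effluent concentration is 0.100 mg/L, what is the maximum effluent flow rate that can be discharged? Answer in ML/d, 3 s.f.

0.66 µg/L = 0.00066 mg/L.
3.20 µg/L = 0.0032 mg/L.
Mass balance at complete mixing: C_std·(Q_w + Q_r) = Q_w·C_e + Q_r·C_b.
Rearranging, Q_w = Q_r·(C_std − C_b)/(C_e − C_std) = 15.9·(0.0032 − 0.00066) / (0.1 − 0.0032) = 0.4172 m³/s.
= 36.05 ML/d.

36.0 ML/d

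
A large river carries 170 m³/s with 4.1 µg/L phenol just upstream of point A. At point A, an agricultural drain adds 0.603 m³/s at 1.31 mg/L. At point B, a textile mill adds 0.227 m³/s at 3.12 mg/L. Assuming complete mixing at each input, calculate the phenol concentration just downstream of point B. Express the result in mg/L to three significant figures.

0.0129 mg/L

4.1 µg/L = 0.0041 mg/L.
After input A: C = (170·0.0041 + 0.603·1.31) / 170.6 = 0.008716 mg/L.
After input B: C = (170.6·0.008716 + 0.227·3.12) / 170.8 = 0.01285 mg/L.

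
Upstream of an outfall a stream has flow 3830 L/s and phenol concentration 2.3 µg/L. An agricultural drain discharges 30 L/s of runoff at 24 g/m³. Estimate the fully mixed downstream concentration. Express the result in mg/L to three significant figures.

0.189 mg/L

30 L/s = 0.03 m³/s.
3830 L/s = 3.83 m³/s.
2.3 µg/L = 0.0023 mg/L.
Flow-weighted mixing gives C = (0.03·24 + 3.83·0.0023) / (0.03 + 3.83) = 0.7288/3.86 = 0.1888 mg/L.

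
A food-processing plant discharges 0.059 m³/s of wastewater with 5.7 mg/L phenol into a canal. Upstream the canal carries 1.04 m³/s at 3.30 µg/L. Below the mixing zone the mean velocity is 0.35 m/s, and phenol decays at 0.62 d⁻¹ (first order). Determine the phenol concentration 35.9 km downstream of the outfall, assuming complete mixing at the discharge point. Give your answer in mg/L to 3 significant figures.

0.148 mg/L

3.30 µg/L = 0.0033 mg/L.
After complete mixing, C₀ = (0.059·5.7 + 1.04·0.0033) / 1.099 = 0.3091 mg/L.
Travel time t = 3.59e+04 m / 0.35 m/s = 1.026e+05 s = 1.187 d.
C = 0.3091·exp(−0.62·1.187) = 0.3091·0.479 = 0.1481 mg/L.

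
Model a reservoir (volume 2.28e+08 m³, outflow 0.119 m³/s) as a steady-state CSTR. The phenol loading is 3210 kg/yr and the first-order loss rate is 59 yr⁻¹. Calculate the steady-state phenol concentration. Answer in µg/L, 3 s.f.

0.239 µg/L

Outflow Q = 0.119 m³/s × 3.156e+07 s/yr = 3.755e+06 m³/yr.
Steady-state CSTR mass balance: W = Q·C + k·V·C, so C = W/(Q + kV).
Q + kV = 3.755e+06 + 59·2.28e+08 = 1.346e+10 m³/yr.
C = 3210/1.346e+10 = 2.386e-07 kg/m³ = 0.0002386 mg/L = 0.2386 µg/L.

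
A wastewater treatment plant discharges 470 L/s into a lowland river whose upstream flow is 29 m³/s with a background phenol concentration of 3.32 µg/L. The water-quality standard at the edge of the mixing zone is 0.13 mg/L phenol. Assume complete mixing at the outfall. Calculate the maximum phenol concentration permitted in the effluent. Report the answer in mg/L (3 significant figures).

470 L/s = 0.47 m³/s.
3.32 µg/L = 0.00332 mg/L.
Mass balance: 0.13·29.47 = 0.47·Cₑ + 29·0.00332.
Cₑ = (3.831 − 0.09628) / 0.47 = 7.946 mg/L.

7.95 mg/L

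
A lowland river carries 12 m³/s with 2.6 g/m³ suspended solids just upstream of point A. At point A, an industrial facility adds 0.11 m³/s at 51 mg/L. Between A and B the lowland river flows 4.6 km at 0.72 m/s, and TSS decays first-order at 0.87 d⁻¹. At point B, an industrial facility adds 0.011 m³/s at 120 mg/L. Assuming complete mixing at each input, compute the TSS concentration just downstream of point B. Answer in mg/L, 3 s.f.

2.96 mg/L

After input A: C = (12·2.6 + 0.11·51) / 12.11 = 3.04 mg/L.
Over the 4.6 km reach to input B (t = 6389 s = 0.07395 d), decay gives C = 3.04·exp(−0.87·0.07395) = 2.85 mg/L.
After input B: C = (12.11·2.85 + 0.011·120) / 12.12 = 2.957 mg/L.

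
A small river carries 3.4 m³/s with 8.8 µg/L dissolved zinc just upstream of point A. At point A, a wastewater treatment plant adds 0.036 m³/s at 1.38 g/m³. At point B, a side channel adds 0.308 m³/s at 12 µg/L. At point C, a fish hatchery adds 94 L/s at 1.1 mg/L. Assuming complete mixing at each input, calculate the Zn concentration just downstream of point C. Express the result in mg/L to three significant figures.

8.8 µg/L = 0.0088 mg/L.
After input A: C = (3.4·0.0088 + 0.036·1.38) / 3.436 = 0.02317 mg/L.
12 µg/L = 0.012 mg/L.
After input B: C = (3.436·0.02317 + 0.308·0.012) / 3.744 = 0.02225 mg/L.
94 L/s = 0.094 m³/s.
After input C: C = (3.744·0.02225 + 0.094·1.1) / 3.838 = 0.04864 mg/L.

0.0486 mg/L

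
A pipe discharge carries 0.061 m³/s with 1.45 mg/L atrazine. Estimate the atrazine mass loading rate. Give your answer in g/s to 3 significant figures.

Mass flux = Q·C = 0.061 m³/s × 1.45 g/m³ = 0.08845 g/s.

0.0885 g/s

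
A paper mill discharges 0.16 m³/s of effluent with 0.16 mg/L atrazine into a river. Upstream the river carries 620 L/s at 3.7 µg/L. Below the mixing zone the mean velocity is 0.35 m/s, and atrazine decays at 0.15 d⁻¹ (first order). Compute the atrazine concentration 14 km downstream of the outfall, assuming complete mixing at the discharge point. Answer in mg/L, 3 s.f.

620 L/s = 0.62 m³/s.
3.7 µg/L = 0.0037 mg/L.
After complete mixing, C₀ = (0.16·0.16 + 0.62·0.0037) / 0.78 = 0.03576 mg/L.
Travel time t = 1.4e+04 m / 0.35 m/s = 4e+04 s = 0.463 d.
C = 0.03576·exp(−0.15·0.463) = 0.03576·0.9329 = 0.03336 mg/L.

0.0334 mg/L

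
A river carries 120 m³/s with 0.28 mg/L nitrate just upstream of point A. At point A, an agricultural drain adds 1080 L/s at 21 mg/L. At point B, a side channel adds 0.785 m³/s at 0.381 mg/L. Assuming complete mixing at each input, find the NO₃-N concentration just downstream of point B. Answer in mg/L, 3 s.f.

1080 L/s = 1.08 m³/s.
After input A: C = (120·0.28 + 1.08·21) / 121.1 = 0.4648 mg/L.
After input B: C = (121.1·0.4648 + 0.785·0.381) / 121.9 = 0.4643 mg/L.

0.464 mg/L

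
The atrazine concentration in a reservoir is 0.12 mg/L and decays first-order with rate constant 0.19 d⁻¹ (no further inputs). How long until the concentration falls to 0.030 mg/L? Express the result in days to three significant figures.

t = ln(C₀/C)/k = ln(0.12/0.030)/0.19 = 1.386/0.19 = 7.296 d.

7.30 d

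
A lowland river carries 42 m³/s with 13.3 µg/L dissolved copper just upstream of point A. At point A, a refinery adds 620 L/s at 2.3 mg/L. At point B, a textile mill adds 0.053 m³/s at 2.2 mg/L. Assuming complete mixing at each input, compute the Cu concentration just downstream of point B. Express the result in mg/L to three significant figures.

13.3 µg/L = 0.0133 mg/L.
620 L/s = 0.62 m³/s.
After input A: C = (42·0.0133 + 0.62·2.3) / 42.62 = 0.04656 mg/L.
After input B: C = (42.62·0.04656 + 0.053·2.2) / 42.67 = 0.04924 mg/L.

0.0492 mg/L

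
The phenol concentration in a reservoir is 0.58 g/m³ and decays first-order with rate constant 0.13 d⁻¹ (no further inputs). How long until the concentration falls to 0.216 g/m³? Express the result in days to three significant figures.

t = ln(C₀/C)/k = ln(0.58/0.216)/0.13 = 0.9877/0.13 = 7.598 d.

7.60 d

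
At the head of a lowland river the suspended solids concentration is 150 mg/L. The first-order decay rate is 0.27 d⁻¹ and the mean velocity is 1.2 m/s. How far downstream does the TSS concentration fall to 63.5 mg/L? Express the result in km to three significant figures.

330 km

From C = C₀·e^(−kt), t = ln(C₀/C)/k = ln(150/63.5)/0.27 = 0.8596/0.27 = 3.184 d.
Distance = v·t = 1.2 m/s × 2.751e+05 s = 3.301e+05 m = 330.1 km.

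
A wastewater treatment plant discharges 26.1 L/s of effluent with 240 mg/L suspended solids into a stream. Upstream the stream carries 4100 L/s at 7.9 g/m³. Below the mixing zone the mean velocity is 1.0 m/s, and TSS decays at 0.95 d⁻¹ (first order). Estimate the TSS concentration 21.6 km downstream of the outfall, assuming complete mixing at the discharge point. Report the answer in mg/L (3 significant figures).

7.39 mg/L

26.1 L/s = 0.0261 m³/s.
4100 L/s = 4.1 m³/s.
After complete mixing, C₀ = (0.0261·240 + 4.1·7.9) / 4.126 = 9.368 mg/L.
Travel time t = 2.16e+04 m / 1.0 m/s = 2.16e+04 s = 0.25 d.
C = 9.368·exp(−0.95·0.25) = 9.368·0.7886 = 7.388 mg/L.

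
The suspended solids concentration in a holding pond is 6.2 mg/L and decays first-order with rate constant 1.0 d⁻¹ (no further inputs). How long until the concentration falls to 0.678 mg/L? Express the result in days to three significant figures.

t = ln(C₀/C)/k = ln(6.2/0.678)/1.0 = 2.213/1.0 = 2.213 d.

2.21 d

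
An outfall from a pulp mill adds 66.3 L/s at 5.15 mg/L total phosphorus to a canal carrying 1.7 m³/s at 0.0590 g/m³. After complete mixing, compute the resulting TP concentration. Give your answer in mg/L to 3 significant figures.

66.3 L/s = 0.0663 m³/s.
By mass balance at complete mixing, C = (0.0663·5.15 + 1.7·0.059) / (0.0663 + 1.7) = 0.4417/1.766 = 0.2501 mg/L.

0.250 mg/L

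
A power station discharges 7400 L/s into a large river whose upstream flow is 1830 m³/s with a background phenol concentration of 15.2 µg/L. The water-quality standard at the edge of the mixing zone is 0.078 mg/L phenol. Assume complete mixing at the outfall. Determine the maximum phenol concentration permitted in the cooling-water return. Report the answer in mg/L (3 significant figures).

7400 L/s = 7.4 m³/s.
15.2 µg/L = 0.0152 mg/L.
Mass balance: 0.078·1837 = 7.4·Cₑ + 1830·0.0152.
Cₑ = (143.3 − 27.82) / 7.4 = 15.61 mg/L.

15.6 mg/L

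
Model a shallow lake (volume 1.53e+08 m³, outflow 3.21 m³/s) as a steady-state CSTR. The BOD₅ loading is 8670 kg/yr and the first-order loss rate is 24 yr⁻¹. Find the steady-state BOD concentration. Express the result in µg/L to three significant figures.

2.30 µg/L

Outflow Q = 3.21 m³/s × 3.156e+07 s/yr = 1.013e+08 m³/yr.
Steady-state CSTR mass balance: W = Q·C + k·V·C, so C = W/(Q + kV).
Q + kV = 1.013e+08 + 24·1.53e+08 = 3.773e+09 m³/yr.
C = 8670/3.773e+09 = 2.298e-06 kg/m³ = 0.002298 mg/L = 2.298 µg/L.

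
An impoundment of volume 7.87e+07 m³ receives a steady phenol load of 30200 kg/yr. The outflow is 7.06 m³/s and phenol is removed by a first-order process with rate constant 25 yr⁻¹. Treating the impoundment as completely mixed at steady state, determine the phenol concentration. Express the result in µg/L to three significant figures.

Outflow Q = 7.06 m³/s × 3.156e+07 s/yr = 2.228e+08 m³/yr.
Steady-state CSTR mass balance: W = Q·C + k·V·C, so C = W/(Q + kV).
Q + kV = 2.228e+08 + 25·7.87e+07 = 2.19e+09 m³/yr.
C = 30200/2.19e+09 = 1.379e-05 kg/m³ = 0.01379 mg/L = 13.79 µg/L.

13.8 µg/L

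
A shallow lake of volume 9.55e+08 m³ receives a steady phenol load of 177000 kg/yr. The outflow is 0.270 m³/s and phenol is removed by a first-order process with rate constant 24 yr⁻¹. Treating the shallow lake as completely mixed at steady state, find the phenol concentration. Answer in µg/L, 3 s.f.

Outflow Q = 0.270 m³/s × 3.156e+07 s/yr = 8.521e+06 m³/yr.
Steady-state CSTR mass balance: W = Q·C + k·V·C, so C = W/(Q + kV).
Q + kV = 8.521e+06 + 24·9.55e+08 = 2.293e+10 m³/yr.
C = 177000/2.293e+10 = 7.72e-06 kg/m³ = 0.00772 mg/L = 7.72 µg/L.

7.72 µg/L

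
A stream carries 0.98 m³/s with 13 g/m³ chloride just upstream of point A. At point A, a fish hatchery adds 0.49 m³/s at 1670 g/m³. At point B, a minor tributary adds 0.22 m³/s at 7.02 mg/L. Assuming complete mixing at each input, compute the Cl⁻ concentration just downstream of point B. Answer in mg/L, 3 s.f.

After input A: C = (0.98·13 + 0.49·1670) / 1.47 = 565.3 mg/L.
After input B: C = (1.47·565.3 + 0.22·7.02) / 1.69 = 492.7 mg/L.

493 mg/L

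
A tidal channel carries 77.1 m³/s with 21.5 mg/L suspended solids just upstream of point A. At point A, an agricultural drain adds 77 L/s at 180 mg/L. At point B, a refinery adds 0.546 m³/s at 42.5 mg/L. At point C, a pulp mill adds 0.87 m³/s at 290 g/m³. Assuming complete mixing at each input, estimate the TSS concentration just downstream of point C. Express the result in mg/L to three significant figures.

24.8 mg/L

77 L/s = 0.077 m³/s.
After input A: C = (77.1·21.5 + 0.077·180) / 77.18 = 21.66 mg/L.
After input B: C = (77.18·21.66 + 0.546·42.5) / 77.72 = 21.8 mg/L.
After input C: C = (77.72·21.8 + 0.87·290) / 78.59 = 24.77 mg/L.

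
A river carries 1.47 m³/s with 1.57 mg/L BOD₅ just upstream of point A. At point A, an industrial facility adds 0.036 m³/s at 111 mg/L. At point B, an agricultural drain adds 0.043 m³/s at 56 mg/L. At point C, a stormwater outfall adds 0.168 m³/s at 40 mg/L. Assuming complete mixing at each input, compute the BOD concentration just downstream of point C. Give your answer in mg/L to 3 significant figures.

After input A: C = (1.47·1.57 + 0.036·111) / 1.506 = 4.186 mg/L.
After input B: C = (1.506·4.186 + 0.043·56) / 1.549 = 5.624 mg/L.
After input C: C = (1.549·5.624 + 0.168·40) / 1.717 = 8.988 mg/L.

8.99 mg/L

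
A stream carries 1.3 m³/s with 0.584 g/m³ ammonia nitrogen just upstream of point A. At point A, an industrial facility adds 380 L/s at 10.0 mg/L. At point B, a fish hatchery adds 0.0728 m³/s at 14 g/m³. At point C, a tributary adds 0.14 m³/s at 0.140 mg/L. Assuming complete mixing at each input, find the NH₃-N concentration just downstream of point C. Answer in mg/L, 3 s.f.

380 L/s = 0.38 m³/s.
After input A: C = (1.3·0.584 + 0.38·10) / 1.68 = 2.714 mg/L.
After input B: C = (1.68·2.714 + 0.0728·14) / 1.753 = 3.183 mg/L.
After input C: C = (1.753·3.183 + 0.14·0.14) / 1.893 = 2.958 mg/L.

2.96 mg/L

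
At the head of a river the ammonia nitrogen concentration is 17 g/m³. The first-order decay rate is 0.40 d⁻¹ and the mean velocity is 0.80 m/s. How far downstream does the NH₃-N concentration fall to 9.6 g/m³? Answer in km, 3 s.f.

98.7 km

From C = C₀·e^(−kt), t = ln(C₀/C)/k = ln(17/9.6)/0.40 = 0.5715/0.40 = 1.429 d.
Distance = v·t = 0.80 m/s × 1.234e+05 s = 9.875e+04 m = 98.75 km.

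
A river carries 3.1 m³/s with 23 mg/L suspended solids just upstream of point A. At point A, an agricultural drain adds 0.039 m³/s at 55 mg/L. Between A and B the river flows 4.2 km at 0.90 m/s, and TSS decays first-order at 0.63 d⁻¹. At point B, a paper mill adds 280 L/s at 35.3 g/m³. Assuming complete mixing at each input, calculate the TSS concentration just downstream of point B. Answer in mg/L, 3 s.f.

23.7 mg/L

After input A: C = (3.1·23 + 0.039·55) / 3.139 = 23.4 mg/L.
Over the 4.2 km reach to input B (t = 4667 s = 0.05401 d), decay gives C = 23.4·exp(−0.63·0.05401) = 22.61 mg/L.
280 L/s = 0.28 m³/s.
After input B: C = (3.139·22.61 + 0.28·35.3) / 3.419 = 23.65 mg/L.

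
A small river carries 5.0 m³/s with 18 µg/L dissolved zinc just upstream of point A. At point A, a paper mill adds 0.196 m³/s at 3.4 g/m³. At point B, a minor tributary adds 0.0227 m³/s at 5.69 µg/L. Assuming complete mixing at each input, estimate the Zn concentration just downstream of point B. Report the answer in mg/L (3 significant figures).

0.145 mg/L

18 µg/L = 0.018 mg/L.
After input A: C = (5·0.018 + 0.196·3.4) / 5.196 = 0.1456 mg/L.
5.69 µg/L = 0.00569 mg/L.
After input B: C = (5.196·0.1456 + 0.0227·0.00569) / 5.219 = 0.145 mg/L.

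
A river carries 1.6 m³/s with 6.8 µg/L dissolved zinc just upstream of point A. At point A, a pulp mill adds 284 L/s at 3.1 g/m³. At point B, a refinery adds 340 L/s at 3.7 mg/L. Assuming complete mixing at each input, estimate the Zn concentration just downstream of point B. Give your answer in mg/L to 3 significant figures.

6.8 µg/L = 0.0068 mg/L.
284 L/s = 0.284 m³/s.
After input A: C = (1.6·0.0068 + 0.284·3.1) / 1.884 = 0.4731 mg/L.
340 L/s = 0.34 m³/s.
After input B: C = (1.884·0.4731 + 0.34·3.7) / 2.224 = 0.9664 mg/L.

0.966 mg/L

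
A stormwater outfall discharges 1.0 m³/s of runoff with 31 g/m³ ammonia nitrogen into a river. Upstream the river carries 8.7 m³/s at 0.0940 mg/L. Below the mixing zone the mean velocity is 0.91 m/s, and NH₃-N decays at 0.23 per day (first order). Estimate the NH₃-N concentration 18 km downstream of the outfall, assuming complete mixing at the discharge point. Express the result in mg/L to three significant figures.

3.11 mg/L

After complete mixing, C₀ = (1·31 + 8.7·0.094) / 9.7 = 3.28 mg/L.
Travel time t = 1.8e+04 m / 0.91 m/s = 1.978e+04 s = 0.2289 d.
C = 3.28·exp(−0.23·0.2289) = 3.28·0.9487 = 3.112 mg/L.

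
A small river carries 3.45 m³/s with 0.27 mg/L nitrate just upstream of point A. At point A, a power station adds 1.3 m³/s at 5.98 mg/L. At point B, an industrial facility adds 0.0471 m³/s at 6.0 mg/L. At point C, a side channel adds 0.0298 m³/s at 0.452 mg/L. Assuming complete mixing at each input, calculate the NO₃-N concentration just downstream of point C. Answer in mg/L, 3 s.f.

After input A: C = (3.45·0.27 + 1.3·5.98) / 4.75 = 1.833 mg/L.
After input B: C = (4.75·1.833 + 0.0471·6) / 4.797 = 1.874 mg/L.
After input C: C = (4.797·1.874 + 0.0298·0.452) / 4.827 = 1.865 mg/L.

1.86 mg/L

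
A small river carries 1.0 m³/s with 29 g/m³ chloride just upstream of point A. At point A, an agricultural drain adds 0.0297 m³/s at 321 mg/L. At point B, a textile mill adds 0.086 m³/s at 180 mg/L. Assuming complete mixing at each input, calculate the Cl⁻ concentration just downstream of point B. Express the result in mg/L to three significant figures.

After input A: C = (1·29 + 0.0297·321) / 1.03 = 37.42 mg/L.
After input B: C = (1.03·37.42 + 0.086·180) / 1.116 = 48.41 mg/L.

48.4 mg/L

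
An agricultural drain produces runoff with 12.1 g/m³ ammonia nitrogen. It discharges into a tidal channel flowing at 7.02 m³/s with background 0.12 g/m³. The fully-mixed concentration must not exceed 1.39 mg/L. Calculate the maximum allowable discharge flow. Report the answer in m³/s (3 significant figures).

0.832 m³/s

Mass balance at complete mixing: C_std·(Q_w + Q_r) = Q_w·C_e + Q_r·C_b.
Rearranging, Q_w = Q_r·(C_std − C_b)/(C_e − C_std) = 7.02·(1.39 − 0.12) / (12.1 − 1.39) = 0.8324 m³/s.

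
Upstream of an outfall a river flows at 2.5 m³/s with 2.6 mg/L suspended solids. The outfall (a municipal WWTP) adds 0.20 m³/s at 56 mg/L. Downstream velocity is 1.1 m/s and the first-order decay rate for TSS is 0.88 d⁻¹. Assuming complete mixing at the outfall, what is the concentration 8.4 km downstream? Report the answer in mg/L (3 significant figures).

After complete mixing, C₀ = (0.2·56 + 2.5·2.6) / 2.7 = 6.556 mg/L.
Travel time t = 8400 m / 1.1 m/s = 7636 s = 0.08838 d.
C = 6.556·exp(−0.88·0.08838) = 6.556·0.9252 = 6.065 mg/L.

6.07 mg/L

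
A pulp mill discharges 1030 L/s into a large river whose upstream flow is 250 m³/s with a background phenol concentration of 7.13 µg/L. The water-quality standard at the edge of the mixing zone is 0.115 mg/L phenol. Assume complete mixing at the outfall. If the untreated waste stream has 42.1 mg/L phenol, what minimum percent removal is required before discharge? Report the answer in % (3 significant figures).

37.5 %

1030 L/s = 1.03 m³/s.
7.13 µg/L = 0.00713 mg/L.
Mass balance: 0.115·251 = 1.03·Cₑ + 250·0.00713.
Cₑ = (28.87 − 1.782) / 1.03 = 26.3 mg/L.
Required removal = 1 − 26.3/42.1 = 37.54 %.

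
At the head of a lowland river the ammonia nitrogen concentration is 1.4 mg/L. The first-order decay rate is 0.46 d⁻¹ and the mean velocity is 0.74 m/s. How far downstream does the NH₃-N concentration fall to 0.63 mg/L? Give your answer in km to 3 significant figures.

From C = C₀·e^(−kt), t = ln(C₀/C)/k = ln(1.4/0.63)/0.46 = 0.7985/0.46 = 1.736 d.
Distance = v·t = 0.74 m/s × 1.5e+05 s = 1.11e+05 m = 111 km.

111 km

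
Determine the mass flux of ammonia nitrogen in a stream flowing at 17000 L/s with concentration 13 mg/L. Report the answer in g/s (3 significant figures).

221 g/s

17000 L/s = 17 m³/s.
Mass flux = Q·C = 17 m³/s × 13 g/m³ = 221 g/s.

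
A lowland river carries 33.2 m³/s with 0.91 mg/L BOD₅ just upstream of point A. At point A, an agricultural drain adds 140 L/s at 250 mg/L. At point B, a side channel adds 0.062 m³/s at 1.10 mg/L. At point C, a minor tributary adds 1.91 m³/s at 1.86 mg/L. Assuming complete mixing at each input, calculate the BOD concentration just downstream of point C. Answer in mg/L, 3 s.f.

140 L/s = 0.14 m³/s.
After input A: C = (33.2·0.91 + 0.14·250) / 33.34 = 1.956 mg/L.
After input B: C = (33.34·1.956 + 0.062·1.1) / 33.4 = 1.954 mg/L.
After input C: C = (33.4·1.954 + 1.91·1.86) / 35.31 = 1.949 mg/L.

1.95 mg/L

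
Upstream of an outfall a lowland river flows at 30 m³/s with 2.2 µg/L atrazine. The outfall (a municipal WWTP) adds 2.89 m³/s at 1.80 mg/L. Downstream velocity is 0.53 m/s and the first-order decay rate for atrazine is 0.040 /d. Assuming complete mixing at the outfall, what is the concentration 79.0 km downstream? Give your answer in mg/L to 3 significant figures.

0.149 mg/L

2.2 µg/L = 0.0022 mg/L.
After complete mixing, C₀ = (2.89·1.8 + 30·0.0022) / 32.89 = 0.1602 mg/L.
Travel time t = 7.9e+04 m / 0.53 m/s = 1.491e+05 s = 1.725 d.
C = 0.1602·exp(−0.040·1.725) = 0.1602·0.9333 = 0.1495 mg/L.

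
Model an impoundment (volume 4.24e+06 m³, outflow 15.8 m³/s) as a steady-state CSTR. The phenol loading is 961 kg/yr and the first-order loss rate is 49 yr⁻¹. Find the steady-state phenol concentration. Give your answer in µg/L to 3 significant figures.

Outflow Q = 15.8 m³/s × 3.156e+07 s/yr = 4.986e+08 m³/yr.
Steady-state CSTR mass balance: W = Q·C + k·V·C, so C = W/(Q + kV).
Q + kV = 4.986e+08 + 49·4.24e+06 = 7.064e+08 m³/yr.
C = 961/7.064e+08 = 1.36e-06 kg/m³ = 0.00136 mg/L = 1.36 µg/L.

1.36 µg/L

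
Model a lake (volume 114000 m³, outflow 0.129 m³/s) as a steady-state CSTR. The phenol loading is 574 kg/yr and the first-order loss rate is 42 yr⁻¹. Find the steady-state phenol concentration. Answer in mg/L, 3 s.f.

0.0648 mg/L

Outflow Q = 0.129 m³/s × 3.156e+07 s/yr = 4.071e+06 m³/yr.
Steady-state CSTR mass balance: W = Q·C + k·V·C, so C = W/(Q + kV).
Q + kV = 4.071e+06 + 42·114000 = 8.859e+06 m³/yr.
C = 574/8.859e+06 = 6.479e-05 kg/m³ = 0.06479 mg/L.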